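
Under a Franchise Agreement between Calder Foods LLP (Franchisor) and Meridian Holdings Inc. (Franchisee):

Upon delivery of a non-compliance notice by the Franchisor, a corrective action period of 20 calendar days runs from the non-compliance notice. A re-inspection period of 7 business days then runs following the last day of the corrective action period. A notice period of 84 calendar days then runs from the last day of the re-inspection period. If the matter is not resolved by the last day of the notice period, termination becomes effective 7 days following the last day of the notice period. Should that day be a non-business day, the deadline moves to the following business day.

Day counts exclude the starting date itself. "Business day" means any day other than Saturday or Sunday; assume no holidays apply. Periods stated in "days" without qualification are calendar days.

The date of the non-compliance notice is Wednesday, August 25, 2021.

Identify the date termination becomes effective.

December 23, 2021

The last day of the corrective action period: August 25, 2021 + 20 days = September 14, 2021.
The last day of the re-inspection period: counting 7 business days from Tuesday, September 14, 2021 (Sep 15, Sep 16, Sep 17, Sep 20, Sep 21, Sep 22, Sep 23, skipping weekends) reaches Thursday, September 23, 2021.
The last day of the notice period: 84 calendar days after September 23, 2021 is December 16, 2021.
Adding 7 calendar days to December 16, 2021 gives December 23, 2021, which is the date termination becomes effective. December 23, 2021 is a Thursday, so no roll-forward applies.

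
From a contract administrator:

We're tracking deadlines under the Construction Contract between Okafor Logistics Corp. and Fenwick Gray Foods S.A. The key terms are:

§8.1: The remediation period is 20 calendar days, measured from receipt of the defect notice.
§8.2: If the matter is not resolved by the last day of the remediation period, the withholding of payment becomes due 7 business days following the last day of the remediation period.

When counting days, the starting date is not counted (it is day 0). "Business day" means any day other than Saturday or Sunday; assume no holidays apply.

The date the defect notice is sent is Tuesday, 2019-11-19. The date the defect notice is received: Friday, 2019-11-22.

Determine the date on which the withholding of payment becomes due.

The last day of the remediation period: 2019-11-22 + 20 days = 2019-12-12.
The date on which the withholding of payment becomes due: counting 7 business days from Thursday, 2019-12-12 (Dec 13, Dec 16, Dec 17, Dec 18, Dec 19, Dec 20, Dec 23, skipping weekends) reaches Monday, 2019-12-23.

2019-12-23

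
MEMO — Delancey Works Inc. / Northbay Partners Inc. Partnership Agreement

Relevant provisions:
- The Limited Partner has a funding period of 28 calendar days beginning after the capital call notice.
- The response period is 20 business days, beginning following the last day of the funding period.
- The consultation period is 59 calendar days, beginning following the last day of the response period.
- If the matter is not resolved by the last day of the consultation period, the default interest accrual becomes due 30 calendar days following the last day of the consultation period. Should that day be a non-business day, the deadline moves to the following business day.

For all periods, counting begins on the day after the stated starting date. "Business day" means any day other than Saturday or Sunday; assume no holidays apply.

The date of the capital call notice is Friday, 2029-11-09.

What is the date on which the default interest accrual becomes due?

2030-04-03

Adding 28 calendar days to 2029-11-09 gives 2029-12-07, which is the last day of the funding period.
From Friday, 2029-12-07, 20 business days (Dec 10, Dec 11, Dec 12, Dec 13, …, Jan 2, Jan 3, Jan 4, skipping weekends) brings us to Friday, 2030-01-04, which is the last day of the response period.
Adding 59 calendar days to 2030-01-04 gives 2030-03-04, which is the last day of the consultation period.
The date on which the default interest accrual becomes due: 30 calendar days after 2030-03-04 is 2030-04-03. 2030-04-03 is a Wednesday, so no roll-forward applies.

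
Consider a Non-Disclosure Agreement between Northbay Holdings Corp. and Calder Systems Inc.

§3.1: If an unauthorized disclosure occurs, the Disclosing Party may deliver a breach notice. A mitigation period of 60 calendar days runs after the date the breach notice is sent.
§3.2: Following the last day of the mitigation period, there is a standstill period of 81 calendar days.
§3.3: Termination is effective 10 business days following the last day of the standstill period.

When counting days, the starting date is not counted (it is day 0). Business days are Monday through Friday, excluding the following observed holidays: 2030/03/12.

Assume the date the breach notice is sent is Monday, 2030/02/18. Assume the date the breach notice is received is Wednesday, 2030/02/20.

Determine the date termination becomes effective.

2030/07/23

The last day of the mitigation period: 2030/02/18 + 60 days = 2030/04/19.
The last day of the standstill period: 2030/04/19 + 81 days = 2030/07/09.
The date termination becomes effective: counting 10 business days from Tuesday, 2030/07/09 (Jul 10, Jul 11, Jul 12, Jul 15, Jul 16, Jul 17, Jul 18, Jul 19, Jul 22, Jul 23, skipping weekends) reaches Tuesday, 2030/07/23.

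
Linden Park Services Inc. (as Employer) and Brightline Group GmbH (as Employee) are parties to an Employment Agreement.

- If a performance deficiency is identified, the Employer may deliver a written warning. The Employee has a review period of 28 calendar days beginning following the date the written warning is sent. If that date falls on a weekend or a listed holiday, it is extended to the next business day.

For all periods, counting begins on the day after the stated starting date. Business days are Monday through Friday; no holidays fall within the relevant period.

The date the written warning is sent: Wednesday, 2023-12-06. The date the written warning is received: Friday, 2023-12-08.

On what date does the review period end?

The last day of the review period: 28 calendar days after 2023-12-06 is 2024-01-03. 2024-01-03 is a Wednesday, so no roll-forward applies.

2024-01-03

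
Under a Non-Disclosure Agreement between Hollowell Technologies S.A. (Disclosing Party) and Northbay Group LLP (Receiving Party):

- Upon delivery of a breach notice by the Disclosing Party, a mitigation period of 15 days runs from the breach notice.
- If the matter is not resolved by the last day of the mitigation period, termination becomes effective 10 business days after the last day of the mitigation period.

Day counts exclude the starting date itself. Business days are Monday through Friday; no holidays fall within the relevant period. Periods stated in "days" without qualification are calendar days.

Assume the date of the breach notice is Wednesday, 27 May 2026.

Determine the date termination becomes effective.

The last day of the mitigation period: 27 May 2026 + 15 days = 11 June 2026.
The date termination becomes effective: counting 10 business days from Thursday, 11 June 2026 (Jun 12, Jun 15, Jun 16, Jun 17, Jun 18, Jun 19, Jun 22, Jun 23, Jun 24, Jun 25, skipping weekends) reaches Thursday, 25 June 2026.

25 June 2026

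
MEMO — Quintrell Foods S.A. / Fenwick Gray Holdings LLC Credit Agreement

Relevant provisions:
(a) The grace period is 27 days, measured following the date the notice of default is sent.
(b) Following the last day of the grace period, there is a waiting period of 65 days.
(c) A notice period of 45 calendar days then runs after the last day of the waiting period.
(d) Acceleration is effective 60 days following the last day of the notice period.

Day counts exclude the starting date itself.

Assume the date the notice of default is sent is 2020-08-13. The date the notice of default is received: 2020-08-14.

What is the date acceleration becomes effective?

2021-02-26

Adding 27 calendar days to 2020-08-13 gives 2020-09-09, which is the last day of the grace period.
The last day of the waiting period: 65 calendar days after 2020-09-09 is 2020-11-13.
The last day of the notice period: 45 calendar days after 2020-11-13 is 2020-12-28.
The date acceleration becomes effective: 2020-12-28 + 60 days = 2021-02-26.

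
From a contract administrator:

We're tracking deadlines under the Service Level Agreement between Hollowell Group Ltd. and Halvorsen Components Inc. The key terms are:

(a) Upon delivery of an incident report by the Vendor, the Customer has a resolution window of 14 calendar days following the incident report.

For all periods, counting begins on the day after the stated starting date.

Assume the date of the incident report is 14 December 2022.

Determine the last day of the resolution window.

28 December 2022

The last day of the resolution window: 14 December 2022 + 14 days = 28 December 2022.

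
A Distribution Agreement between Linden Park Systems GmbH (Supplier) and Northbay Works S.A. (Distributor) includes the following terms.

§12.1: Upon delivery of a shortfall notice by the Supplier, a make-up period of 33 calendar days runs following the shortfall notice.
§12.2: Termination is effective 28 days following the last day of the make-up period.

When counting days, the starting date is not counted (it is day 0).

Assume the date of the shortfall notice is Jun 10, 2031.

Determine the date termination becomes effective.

Aug 10, 2031

The last day of the make-up period: 33 calendar days after Jun 10, 2031 is Jul 13, 2031.
The date termination becomes effective: 28 calendar days after Jul 13, 2031 is Aug 10, 2031.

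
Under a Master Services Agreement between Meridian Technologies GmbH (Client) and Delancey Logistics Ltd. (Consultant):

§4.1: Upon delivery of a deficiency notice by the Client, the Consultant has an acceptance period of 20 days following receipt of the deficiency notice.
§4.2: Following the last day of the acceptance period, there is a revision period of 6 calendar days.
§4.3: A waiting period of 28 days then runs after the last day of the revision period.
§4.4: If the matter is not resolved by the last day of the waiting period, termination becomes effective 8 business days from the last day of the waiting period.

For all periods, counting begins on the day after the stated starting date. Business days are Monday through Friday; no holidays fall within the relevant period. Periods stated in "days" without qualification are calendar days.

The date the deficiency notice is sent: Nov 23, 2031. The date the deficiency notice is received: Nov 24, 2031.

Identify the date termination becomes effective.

The last day of the acceptance period: 20 calendar days after Nov 24, 2031 is Dec 14, 2031.
Adding 6 calendar days to Dec 14, 2031 gives Dec 20, 2031, which is the last day of the revision period.
Adding 28 calendar days to Dec 20, 2031 gives Jan 17, 2032, which is the last day of the waiting period.
The date termination becomes effective: counting 8 business days from Saturday, Jan 17, 2032 (Jan 19, Jan 20, Jan 21, Jan 22, Jan 23, Jan 26, Jan 27, Jan 28, skipping weekends) reaches Wednesday, Jan 28, 2032.

Jan 28, 2032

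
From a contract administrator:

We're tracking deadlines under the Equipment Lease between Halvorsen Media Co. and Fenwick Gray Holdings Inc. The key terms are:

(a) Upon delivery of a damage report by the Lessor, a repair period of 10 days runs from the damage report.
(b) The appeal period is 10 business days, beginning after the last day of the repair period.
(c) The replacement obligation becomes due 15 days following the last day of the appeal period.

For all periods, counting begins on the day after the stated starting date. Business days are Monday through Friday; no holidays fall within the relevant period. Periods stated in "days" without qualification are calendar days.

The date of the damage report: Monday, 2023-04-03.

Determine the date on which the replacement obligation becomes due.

2023-05-12

Adding 10 calendar days to 2023-04-03 gives 2023-04-13, which is the last day of the repair period.
The last day of the appeal period: counting 10 business days from Thursday, 2023-04-13 (Apr 14, Apr 17, Apr 18, Apr 19, Apr 20, Apr 21, Apr 24, Apr 25, Apr 26, Apr 27, skipping weekends) reaches Thursday, 2023-04-27.
The date on which the replacement obligation becomes due: 2023-04-27 + 15 days = 2023-05-12.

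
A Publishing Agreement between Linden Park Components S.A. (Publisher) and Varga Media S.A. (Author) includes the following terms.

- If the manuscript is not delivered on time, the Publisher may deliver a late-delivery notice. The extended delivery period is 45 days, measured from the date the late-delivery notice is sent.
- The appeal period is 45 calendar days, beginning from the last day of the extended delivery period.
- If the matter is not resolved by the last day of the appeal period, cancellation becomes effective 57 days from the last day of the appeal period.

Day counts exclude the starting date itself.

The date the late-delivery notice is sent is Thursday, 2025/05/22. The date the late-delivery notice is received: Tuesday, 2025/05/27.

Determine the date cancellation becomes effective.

2025/10/16

Adding 45 calendar days to 2025/05/22 gives 2025/07/06, which is the last day of the extended delivery period.
The last day of the appeal period: 45 calendar days after 2025/07/06 is 2025/08/20.
The date cancellation becomes effective: 57 calendar days after 2025/08/20 is 2025/10/16.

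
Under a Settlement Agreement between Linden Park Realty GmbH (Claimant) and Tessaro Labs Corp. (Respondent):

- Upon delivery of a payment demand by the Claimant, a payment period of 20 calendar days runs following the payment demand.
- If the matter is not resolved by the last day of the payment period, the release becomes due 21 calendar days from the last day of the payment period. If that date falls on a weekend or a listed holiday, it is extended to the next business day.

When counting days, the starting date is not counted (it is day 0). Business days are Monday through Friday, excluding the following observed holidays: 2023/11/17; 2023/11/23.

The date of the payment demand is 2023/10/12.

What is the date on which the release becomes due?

The last day of the payment period: 2023/10/12 + 20 days = 2023/11/01.
The date on which the release becomes due: 2023/11/01 + 21 days = 2023/11/22. 2023/11/22 is a Wednesday and is not a listed holiday, so no roll-forward applies.

2023/11/22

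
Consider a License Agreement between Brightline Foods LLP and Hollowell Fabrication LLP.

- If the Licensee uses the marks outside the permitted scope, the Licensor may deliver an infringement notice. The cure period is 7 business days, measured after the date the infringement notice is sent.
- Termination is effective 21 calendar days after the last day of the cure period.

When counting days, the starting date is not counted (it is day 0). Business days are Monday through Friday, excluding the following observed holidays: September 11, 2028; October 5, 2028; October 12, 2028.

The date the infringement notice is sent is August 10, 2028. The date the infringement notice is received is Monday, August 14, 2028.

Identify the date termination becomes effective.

September 11, 2028

The last day of the cure period: 7 business days after Thursday, August 10, 2028, skipping weekends — Aug 11, Aug 14, Aug 15, Aug 16, Aug 17, Aug 18, Aug 21 — lands on Monday, August 21, 2028.
The date termination becomes effective: 21 calendar days after August 21, 2028 is September 11, 2028.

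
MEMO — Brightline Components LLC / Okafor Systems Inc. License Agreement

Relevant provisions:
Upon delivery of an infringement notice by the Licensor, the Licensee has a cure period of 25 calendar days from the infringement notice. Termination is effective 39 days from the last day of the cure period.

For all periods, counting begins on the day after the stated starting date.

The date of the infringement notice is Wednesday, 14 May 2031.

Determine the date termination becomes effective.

The last day of the cure period: 25 calendar days after 14 May 2031 is 8 June 2031.
The date termination becomes effective: 39 calendar days after 8 June 2031 is 17 July 2031.

17 July 2031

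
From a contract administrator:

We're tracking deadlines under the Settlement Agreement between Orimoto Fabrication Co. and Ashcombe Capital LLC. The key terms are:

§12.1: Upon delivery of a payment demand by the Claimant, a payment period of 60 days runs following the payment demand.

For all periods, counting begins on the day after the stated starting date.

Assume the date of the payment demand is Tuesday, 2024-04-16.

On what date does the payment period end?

Adding 60 calendar days to 2024-04-16 gives 2024-06-15, which is the last day of the payment period.

2024-06-15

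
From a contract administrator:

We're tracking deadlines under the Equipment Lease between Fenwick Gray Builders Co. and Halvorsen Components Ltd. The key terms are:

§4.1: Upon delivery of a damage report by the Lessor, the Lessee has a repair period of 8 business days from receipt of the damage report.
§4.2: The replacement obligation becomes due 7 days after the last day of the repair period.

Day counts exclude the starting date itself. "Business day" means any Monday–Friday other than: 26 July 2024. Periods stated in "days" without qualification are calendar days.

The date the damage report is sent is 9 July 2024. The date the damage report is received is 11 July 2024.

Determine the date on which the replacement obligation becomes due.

30 July 2024

The last day of the repair period: 8 business days after Thursday, 11 July 2024, skipping weekends — Jul 12, Jul 15, Jul 16, Jul 17, Jul 18, Jul 19, Jul 22, Jul 23 — lands on Tuesday, 23 July 2024.
The date on which the replacement obligation becomes due: 23 July 2024 + 7 days = 30 July 2024.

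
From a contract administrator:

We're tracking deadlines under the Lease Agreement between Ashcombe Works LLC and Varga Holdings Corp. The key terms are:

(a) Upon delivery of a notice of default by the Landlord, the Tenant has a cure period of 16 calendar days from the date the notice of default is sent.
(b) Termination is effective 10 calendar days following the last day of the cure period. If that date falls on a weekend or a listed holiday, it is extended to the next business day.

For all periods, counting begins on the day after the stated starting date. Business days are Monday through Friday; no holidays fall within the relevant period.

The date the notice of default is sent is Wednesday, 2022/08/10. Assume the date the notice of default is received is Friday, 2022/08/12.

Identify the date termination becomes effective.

2022/09/05

The last day of the cure period: 2022/08/10 + 16 days = 2022/08/26.
The date termination becomes effective: 2022/08/26 + 10 days = 2022/09/05. 2022/09/05 is a Monday, so no roll-forward applies.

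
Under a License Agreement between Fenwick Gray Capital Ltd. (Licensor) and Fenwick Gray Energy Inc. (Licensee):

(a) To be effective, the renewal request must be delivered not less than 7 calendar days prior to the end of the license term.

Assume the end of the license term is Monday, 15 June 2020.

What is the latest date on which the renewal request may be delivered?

8 June 2020

15 June 2020 minus 7 days is 8 June 2020.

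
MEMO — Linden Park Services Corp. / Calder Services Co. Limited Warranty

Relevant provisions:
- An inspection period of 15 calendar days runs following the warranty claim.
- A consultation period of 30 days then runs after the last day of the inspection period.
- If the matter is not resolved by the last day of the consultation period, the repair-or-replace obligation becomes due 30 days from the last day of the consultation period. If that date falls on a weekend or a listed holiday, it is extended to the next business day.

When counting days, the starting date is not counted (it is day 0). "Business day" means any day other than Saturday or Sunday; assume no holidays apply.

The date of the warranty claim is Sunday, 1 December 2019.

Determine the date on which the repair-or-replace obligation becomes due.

Adding 15 calendar days to 1 December 2019 gives 16 December 2019, which is the last day of the inspection period.
Adding 30 calendar days to 16 December 2019 gives 15 January 2020, which is the last day of the consultation period.
The date on which the repair-or-replace obligation becomes due: 15 January 2020 + 30 days = 14 February 2020. 14 February 2020 is a Friday, so no roll-forward applies.

14 February 2020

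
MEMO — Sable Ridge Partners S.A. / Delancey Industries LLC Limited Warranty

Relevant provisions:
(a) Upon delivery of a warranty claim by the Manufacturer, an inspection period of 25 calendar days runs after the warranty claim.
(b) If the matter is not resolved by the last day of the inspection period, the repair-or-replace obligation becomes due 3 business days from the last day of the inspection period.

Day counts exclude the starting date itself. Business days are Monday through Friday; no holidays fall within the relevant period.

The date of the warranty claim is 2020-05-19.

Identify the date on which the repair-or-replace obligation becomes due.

The last day of the inspection period: 25 calendar days after 2020-05-19 is 2020-06-13.
The date on which the repair-or-replace obligation becomes due: 3 business days after Saturday, 2020-06-13, skipping weekends — Jun 15, Jun 16, Jun 17 — lands on Wednesday, 2020-06-17.

2020-06-17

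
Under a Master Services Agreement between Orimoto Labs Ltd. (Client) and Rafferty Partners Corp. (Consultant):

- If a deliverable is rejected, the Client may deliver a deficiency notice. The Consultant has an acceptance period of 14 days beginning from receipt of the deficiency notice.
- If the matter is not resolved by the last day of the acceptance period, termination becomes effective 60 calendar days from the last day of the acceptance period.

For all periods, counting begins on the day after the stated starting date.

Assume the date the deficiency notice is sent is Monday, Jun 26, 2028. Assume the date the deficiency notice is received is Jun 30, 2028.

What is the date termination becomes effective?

The last day of the acceptance period: 14 calendar days after Jun 30, 2028 is Jul 14, 2028.
The date termination becomes effective: 60 calendar days after Jul 14, 2028 is Sep 12, 2028.

Sep 12, 2028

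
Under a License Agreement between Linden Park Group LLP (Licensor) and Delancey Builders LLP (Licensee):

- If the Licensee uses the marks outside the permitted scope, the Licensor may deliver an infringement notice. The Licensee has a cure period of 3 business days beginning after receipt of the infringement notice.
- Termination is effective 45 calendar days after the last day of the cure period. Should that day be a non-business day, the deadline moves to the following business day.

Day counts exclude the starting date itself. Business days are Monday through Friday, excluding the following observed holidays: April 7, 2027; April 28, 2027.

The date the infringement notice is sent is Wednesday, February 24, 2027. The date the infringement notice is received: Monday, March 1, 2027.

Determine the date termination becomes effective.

April 19, 2027

The last day of the cure period: counting 3 business days from Monday, March 1, 2027 (Mar 2, Mar 3, Mar 4, skipping weekends) reaches Thursday, March 4, 2027.
The date termination becomes effective: March 4, 2027 + 45 days = April 18, 2027. That falls on a Sunday, so it rolls to the next business day, Monday, April 19, 2027.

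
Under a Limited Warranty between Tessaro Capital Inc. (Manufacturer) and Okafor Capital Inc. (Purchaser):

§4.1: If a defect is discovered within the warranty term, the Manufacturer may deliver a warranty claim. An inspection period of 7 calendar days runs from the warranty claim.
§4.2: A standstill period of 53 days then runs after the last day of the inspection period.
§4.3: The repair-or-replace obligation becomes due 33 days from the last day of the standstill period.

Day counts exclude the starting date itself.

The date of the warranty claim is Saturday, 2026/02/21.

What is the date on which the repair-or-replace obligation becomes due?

2026/05/25

The last day of the inspection period: 7 calendar days after 2026/02/21 is 2026/02/28.
Adding 53 calendar days to 2026/02/28 gives 2026/04/22, which is the last day of the standstill period.
The date on which the repair-or-replace obligation becomes due: 2026/04/22 + 33 days = 2026/05/25.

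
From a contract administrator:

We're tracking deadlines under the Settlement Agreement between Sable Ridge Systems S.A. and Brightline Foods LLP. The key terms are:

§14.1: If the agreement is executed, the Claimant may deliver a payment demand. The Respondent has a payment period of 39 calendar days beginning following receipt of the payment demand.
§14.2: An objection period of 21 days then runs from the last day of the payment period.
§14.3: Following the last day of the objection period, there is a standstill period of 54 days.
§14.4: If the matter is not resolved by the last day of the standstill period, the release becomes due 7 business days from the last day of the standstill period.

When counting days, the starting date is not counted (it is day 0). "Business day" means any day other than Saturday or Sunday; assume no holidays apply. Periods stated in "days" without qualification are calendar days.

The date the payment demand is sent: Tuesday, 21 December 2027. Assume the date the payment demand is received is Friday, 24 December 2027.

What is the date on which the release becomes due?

The last day of the payment period: 24 December 2027 + 39 days = 1 February 2028.
The last day of the objection period: 21 calendar days after 1 February 2028 is 22 February 2028.
Adding 54 calendar days to 22 February 2028 gives 16 April 2028, which is the last day of the standstill period.
The date on which the release becomes due: counting 7 business days from Sunday, 16 April 2028 (Apr 17, Apr 18, Apr 19, Apr 20, Apr 21, Apr 24, Apr 25, skipping weekends) reaches Tuesday, 25 April 2028.

25 April 2028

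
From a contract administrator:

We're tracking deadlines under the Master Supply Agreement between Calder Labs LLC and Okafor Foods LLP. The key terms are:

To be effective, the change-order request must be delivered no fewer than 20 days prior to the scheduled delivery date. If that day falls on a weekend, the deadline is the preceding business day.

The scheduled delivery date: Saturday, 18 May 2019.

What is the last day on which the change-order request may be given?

18 May 2019 minus 20 days is 28 April 2019. That is a Sunday, so the deadline moves back to Friday, 26 April 2019.

26 April 2019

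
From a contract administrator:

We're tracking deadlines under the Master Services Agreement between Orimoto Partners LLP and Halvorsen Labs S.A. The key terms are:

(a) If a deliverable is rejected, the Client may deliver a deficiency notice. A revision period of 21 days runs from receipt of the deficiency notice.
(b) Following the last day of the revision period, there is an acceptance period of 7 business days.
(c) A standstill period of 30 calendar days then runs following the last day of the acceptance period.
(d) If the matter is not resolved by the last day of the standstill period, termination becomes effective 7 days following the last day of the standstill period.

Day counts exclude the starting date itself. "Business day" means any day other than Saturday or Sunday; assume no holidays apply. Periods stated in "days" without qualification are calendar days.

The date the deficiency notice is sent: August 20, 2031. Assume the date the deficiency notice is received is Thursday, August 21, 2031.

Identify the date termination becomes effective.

October 29, 2031

The last day of the revision period: August 21, 2031 + 21 days = September 11, 2031.
The last day of the acceptance period: counting 7 business days from Thursday, September 11, 2031 (Sep 12, Sep 15, Sep 16, Sep 17, Sep 18, Sep 19, Sep 22, skipping weekends) reaches Monday, September 22, 2031.
Adding 30 calendar days to September 22, 2031 gives October 22, 2031, which is the last day of the standstill period.
The date termination becomes effective: October 22, 2031 + 7 days = October 29, 2031.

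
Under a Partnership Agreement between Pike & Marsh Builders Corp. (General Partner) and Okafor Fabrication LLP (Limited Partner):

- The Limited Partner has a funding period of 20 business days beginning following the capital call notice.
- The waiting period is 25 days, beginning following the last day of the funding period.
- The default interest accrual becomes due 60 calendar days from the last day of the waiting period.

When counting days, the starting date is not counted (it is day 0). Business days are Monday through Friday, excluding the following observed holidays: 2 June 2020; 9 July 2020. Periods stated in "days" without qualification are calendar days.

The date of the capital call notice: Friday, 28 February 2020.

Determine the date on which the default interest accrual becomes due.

From Friday, 28 February 2020, 20 business days (Mar 2, Mar 3, Mar 4, Mar 5, …, Mar 25, Mar 26, Mar 27, skipping weekends) brings us to Friday, 27 March 2020, which is the last day of the funding period.
The last day of the waiting period: 27 March 2020 + 25 days = 21 April 2020.
The date on which the default interest accrual becomes due: 60 calendar days after 21 April 2020 is 20 June 2020.

20 June 2020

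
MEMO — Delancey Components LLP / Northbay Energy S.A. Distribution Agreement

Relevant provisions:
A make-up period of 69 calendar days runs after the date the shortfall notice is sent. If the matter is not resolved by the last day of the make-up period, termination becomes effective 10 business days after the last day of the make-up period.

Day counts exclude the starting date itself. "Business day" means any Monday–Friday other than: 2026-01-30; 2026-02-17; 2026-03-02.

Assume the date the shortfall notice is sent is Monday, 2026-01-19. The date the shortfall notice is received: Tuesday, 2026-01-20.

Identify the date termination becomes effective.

2026-04-10

The last day of the make-up period: 2026-01-19 + 69 days = 2026-03-29.
The date termination becomes effective: 10 business days after Sunday, 2026-03-29, skipping weekends — Mar 30, Mar 31, Apr 1, Apr 2, Apr 3, Apr 6, Apr 7, Apr 8, Apr 9, Apr 10 — lands on Friday, 2026-04-10.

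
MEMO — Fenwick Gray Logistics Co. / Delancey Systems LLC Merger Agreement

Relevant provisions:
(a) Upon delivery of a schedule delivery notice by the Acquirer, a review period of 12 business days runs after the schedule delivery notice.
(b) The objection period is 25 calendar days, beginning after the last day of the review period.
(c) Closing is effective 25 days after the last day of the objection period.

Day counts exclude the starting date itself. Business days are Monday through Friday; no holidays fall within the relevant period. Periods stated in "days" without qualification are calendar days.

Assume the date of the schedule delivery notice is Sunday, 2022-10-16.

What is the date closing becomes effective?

The last day of the review period: counting 12 business days from Sunday, 2022-10-16 (Oct 17, Oct 18, Oct 19, Oct 20, …, Oct 28, Oct 31, Nov 1, skipping weekends) reaches Tuesday, 2022-11-01.
The last day of the objection period: 2022-11-01 + 25 days = 2022-11-26.
The date closing becomes effective: 2022-11-26 + 25 days = 2022-12-21.

2022-12-21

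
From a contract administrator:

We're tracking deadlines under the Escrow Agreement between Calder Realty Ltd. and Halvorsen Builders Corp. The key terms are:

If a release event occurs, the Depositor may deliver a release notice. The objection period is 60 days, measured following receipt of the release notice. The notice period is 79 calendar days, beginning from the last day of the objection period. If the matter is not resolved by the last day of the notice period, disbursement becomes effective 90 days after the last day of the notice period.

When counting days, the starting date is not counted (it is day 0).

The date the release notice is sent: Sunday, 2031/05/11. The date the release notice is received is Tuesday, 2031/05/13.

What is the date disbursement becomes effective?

The last day of the objection period: 60 calendar days after 2031/05/13 is 2031/07/12.
The last day of the notice period: 2031/07/12 + 79 days = 2031/09/29.
The date disbursement becomes effective: 90 calendar days after 2031/09/29 is 2031/12/28.

2031/12/28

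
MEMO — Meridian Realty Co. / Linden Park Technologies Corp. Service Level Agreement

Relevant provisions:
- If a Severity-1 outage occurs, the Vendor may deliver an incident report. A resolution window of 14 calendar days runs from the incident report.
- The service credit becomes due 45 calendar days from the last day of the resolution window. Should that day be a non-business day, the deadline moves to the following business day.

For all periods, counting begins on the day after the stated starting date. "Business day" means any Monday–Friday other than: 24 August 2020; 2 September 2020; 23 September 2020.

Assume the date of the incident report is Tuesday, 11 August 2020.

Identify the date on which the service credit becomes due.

The last day of the resolution window: 14 calendar days after 11 August 2020 is 25 August 2020.
The date on which the service credit becomes due: 25 August 2020 + 45 days = 9 October 2020. 9 October 2020 is a Friday and is not a listed holiday, so no roll-forward applies.

9 October 2020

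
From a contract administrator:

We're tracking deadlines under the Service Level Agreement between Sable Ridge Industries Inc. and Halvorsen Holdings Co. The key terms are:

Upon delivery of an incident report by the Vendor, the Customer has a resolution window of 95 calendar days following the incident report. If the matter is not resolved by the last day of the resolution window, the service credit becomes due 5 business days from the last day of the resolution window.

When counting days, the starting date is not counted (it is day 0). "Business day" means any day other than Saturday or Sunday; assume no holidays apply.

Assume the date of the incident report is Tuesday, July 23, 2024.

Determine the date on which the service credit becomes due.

November 1, 2024

Adding 95 calendar days to July 23, 2024 gives October 26, 2024, which is the last day of the resolution window.
The date on which the service credit becomes due: counting 5 business days from Saturday, October 26, 2024 (Oct 28, Oct 29, Oct 30, Oct 31, Nov 1, skipping weekends) reaches Friday, November 1, 2024.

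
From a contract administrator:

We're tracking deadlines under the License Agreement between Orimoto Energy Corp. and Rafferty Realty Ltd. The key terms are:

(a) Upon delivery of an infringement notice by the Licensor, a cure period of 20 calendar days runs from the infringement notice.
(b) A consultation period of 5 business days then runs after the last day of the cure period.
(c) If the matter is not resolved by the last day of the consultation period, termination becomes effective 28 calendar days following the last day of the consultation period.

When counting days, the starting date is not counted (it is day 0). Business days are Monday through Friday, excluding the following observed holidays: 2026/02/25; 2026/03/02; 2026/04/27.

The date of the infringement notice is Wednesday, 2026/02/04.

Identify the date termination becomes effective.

2026/04/02

Adding 20 calendar days to 2026/02/04 gives 2026/02/24, which is the last day of the cure period.
From Tuesday, 2026/02/24, 5 business days (Feb 26, Feb 27, Mar 3, Mar 4, Mar 5, skipping weekends and the listed holidays on Feb 25, Mar 2) brings us to Thursday, 2026/03/05, which is the last day of the consultation period.
Adding 28 calendar days to 2026/03/05 gives 2026/04/02, which is the date termination becomes effective.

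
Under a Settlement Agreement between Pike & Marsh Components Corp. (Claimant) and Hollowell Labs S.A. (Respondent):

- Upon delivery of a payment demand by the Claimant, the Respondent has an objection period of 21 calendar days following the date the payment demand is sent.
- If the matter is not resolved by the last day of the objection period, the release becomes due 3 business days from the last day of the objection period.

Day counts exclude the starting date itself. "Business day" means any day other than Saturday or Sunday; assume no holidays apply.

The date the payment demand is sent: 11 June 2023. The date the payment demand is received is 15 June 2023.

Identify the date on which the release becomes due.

The last day of the objection period: 11 June 2023 + 21 days = 2 July 2023.
The date on which the release becomes due: 3 business days after Sunday, 2 July 2023, skipping weekends — Jul 3, Jul 4, Jul 5 — lands on Wednesday, 5 July 2023.

5 July 2023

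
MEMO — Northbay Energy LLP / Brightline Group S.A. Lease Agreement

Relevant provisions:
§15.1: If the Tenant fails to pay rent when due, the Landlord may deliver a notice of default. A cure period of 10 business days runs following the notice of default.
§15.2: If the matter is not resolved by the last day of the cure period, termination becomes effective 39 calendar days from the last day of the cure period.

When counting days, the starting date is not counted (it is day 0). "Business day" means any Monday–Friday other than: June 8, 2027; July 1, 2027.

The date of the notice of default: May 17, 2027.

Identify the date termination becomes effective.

The last day of the cure period: 10 business days after Monday, May 17, 2027, skipping weekends — May 18, May 19, May 20, May 21, May 24, May 25, May 26, May 27, May 28, May 31 — lands on Monday, May 31, 2027.
The date termination becomes effective: 39 calendar days after May 31, 2027 is July 9, 2027.

July 9, 2027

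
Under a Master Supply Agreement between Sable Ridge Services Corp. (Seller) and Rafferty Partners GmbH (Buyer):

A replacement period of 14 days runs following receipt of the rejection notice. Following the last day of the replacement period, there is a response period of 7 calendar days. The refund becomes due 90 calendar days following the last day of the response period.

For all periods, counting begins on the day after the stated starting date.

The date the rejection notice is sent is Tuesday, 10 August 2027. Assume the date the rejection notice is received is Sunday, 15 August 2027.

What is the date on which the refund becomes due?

The last day of the replacement period: 15 August 2027 + 14 days = 29 August 2027.
Adding 7 calendar days to 29 August 2027 gives 5 September 2027, which is the last day of the response period.
The date on which the refund becomes due: 90 calendar days after 5 September 2027 is 4 December 2027.

4 December 2027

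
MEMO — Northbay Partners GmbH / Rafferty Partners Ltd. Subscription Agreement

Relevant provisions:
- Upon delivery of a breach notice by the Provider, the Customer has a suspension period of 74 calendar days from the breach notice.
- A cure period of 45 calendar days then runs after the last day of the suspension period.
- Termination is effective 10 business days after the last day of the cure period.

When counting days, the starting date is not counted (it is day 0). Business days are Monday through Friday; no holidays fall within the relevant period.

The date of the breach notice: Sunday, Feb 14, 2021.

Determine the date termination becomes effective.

The last day of the suspension period: 74 calendar days after Feb 14, 2021 is Apr 29, 2021.
Adding 45 calendar days to Apr 29, 2021 gives Jun 13, 2021, which is the last day of the cure period.
From Sunday, Jun 13, 2021, 10 business days (Jun 14, Jun 15, Jun 16, Jun 17, Jun 18, Jun 21, Jun 22, Jun 23, Jun 24, Jun 25, skipping weekends) brings us to Friday, Jun 25, 2021, which is the date termination becomes effective.

Jun 25, 2021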